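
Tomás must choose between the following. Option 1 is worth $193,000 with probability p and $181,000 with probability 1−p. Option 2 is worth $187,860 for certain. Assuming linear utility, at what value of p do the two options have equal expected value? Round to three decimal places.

p = 0.572

p·193000 + (1−p)·181000 = 187860
12000p + 181000 = 187860
p = (187860 − 181000) / 12000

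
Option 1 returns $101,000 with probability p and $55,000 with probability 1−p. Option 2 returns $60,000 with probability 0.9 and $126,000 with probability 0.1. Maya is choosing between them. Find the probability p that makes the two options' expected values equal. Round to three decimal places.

p = 0.252

EV(Option 2) = 0.9 × 60000 + 0.1 × 126000 = 54000 + 12600 = 66600
p·101000 + (1−p)·55000 = 66600
46000p + 55000 = 66600
p = (66600 − 55000) / 46000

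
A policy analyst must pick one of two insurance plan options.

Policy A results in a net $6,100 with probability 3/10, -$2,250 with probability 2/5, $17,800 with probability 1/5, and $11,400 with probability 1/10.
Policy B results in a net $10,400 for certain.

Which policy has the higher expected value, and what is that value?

Policy B ($10,400)

Policy A = 3/10 × 6100 + 2/5 × (-2250) + 1/5 × 17800 + 1/10 × 11400 = 1830 − 900 + 3560 + 1140 = 5630
Policy B: 10400 (certain)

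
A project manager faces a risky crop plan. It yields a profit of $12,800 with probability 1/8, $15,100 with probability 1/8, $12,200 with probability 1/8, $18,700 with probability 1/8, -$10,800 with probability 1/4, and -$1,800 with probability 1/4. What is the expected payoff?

$4,200

EV = 1/8 × 12800 + 1/8 × 15100 + 1/8 × 12200 + 1/8 × 18700 + 1/4 × (-10800) + 1/4 × (-1800) = 1600 + 1887.5 + 1525 + 2337.5 − 2700 − 450 = 4200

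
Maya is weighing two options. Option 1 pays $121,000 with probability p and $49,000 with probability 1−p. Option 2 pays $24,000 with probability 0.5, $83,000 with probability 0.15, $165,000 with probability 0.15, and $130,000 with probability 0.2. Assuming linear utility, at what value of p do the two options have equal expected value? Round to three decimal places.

p = 0.364

EV(Option 2) = 0.5 × 24000 + 0.15 × 83000 + 0.15 × 165000 + 0.2 × 130000 = 12000 + 12450 + 24750 + 26000 = 75200
p·121000 + (1−p)·49000 = 75200
72000p + 49000 = 75200
p = (75200 − 49000) / 72000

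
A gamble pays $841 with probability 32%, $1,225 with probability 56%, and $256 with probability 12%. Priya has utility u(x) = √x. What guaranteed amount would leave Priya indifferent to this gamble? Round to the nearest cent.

$948.64

E[u] = 0.32·√841 + 0.56·√1225 + 0.12·√256 = 0.32·29 + 0.56·35 + 0.12·16 = 30.8
CE = (30.8)² = 948.64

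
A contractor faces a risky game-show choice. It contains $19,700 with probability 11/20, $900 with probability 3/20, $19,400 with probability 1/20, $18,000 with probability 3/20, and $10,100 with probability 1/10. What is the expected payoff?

$15,650

EV = 11/20 × 19700 + 3/20 × 900 + 1/20 × 19400 + 3/20 × 18000 + 1/10 × 10100 = 10835 + 135 + 970 + 2700 + 1010 = 15650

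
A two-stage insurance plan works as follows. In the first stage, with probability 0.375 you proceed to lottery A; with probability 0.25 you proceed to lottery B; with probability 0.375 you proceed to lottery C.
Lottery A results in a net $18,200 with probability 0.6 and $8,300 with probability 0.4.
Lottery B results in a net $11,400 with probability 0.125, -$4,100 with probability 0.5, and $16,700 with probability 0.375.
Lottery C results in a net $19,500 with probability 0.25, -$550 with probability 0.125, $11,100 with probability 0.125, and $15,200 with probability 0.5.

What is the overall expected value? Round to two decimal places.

$11,922.03

EV(A) = 0.6 × 18200 + 0.4 × 8300 = 10920 + 3320 = 14240
EV(B) = 0.125 × 11400 + 0.5 × (-4100) + 0.375 × 16700 = 1425 − 2050 + 6262.5 = 5637.5
EV(C) = 0.25 × 19500 + 0.125 × (-550) + 0.125 × 11100 + 0.5 × 15200 = 4875 − 68.75 + 1387.5 + 7600 = 13793.75
Overall = 0.375 × 14240 + 0.25 × 5637.5 + 0.375 × 13793.75 = 5340 + 1409.375 + 5172.65625 = 11922.03125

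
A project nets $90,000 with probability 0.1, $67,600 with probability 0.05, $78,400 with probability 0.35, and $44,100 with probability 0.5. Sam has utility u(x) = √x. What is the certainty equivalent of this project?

E[u] = 0.1·√90000 + 0.05·√67600 + 0.35·√78400 + 0.5·√44100 = 0.1·300 + 0.05·260 + 0.35·280 + 0.5·210 = 246
CE = (246)² = 60516

$60,516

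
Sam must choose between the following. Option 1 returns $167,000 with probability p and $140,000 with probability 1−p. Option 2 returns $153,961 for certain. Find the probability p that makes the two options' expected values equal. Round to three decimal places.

p = 0.517

p·167000 + (1−p)·140000 = 153961
27000p + 140000 = 153961
p = (153961 − 140000) / 27000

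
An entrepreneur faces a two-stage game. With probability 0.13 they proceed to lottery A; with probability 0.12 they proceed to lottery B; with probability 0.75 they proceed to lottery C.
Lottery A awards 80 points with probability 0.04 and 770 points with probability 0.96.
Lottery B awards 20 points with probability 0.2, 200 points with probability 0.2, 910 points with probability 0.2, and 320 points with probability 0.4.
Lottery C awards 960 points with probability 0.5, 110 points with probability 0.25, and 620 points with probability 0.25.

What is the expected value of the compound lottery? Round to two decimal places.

EV(A) = 0.04 × 80 + 0.96 × 770 = 3.2 + 739.2 = 742.4
EV(B) = 0.2 × 20 + 0.2 × 200 + 0.2 × 910 + 0.4 × 320 = 4 + 40 + 182 + 128 = 354
EV(C) = 0.5 × 960 + 0.25 × 110 + 0.25 × 620 = 480 + 27.5 + 155 = 662.5
Overall = 0.13 × 742.4 + 0.12 × 354 + 0.75 × 662.5 = 96.512 + 42.48 + 496.875 = 635.867

635.87 points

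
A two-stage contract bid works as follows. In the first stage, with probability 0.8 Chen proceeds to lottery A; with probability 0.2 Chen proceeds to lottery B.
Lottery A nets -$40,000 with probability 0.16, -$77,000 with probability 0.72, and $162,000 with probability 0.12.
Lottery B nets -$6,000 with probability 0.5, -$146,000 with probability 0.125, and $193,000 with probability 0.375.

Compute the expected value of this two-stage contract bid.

EV(A) = 0.16 × (-40000) + 0.72 × (-77000) + 0.12 × 162000 = -6400 − 55440 + 19440 = -42400
EV(B) = 0.5 × (-6000) + 0.125 × (-146000) + 0.375 × 193000 = -3000 − 18250 + 72375 = 51125
Overall = 0.8 × (-42400) + 0.2 × 51125 = -33920 + 10225 = -23695

-$23,695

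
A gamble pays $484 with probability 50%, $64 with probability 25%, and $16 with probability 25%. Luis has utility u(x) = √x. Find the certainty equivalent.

$196

E[u] = 0.5·√484 + 0.25·√64 + 0.25·√16 = 0.5·22 + 0.25·8 + 0.25·4 = 14
CE = (14)² = 196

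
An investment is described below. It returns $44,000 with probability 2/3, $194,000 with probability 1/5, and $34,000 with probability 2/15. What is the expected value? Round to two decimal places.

EV = 2/3 × 44000 + 1/5 × 194000 + 2/15 × 34000 = 29333.3333 + 38800 + 4533.3333 = 72666.6667

$72,666.67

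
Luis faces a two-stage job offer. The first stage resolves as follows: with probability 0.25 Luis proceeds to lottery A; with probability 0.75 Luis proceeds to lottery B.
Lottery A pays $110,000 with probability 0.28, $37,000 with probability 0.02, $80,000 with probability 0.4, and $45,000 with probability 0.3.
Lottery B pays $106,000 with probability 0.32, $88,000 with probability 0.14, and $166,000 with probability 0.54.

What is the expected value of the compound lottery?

EV(A) = 0.28 × 110000 + 0.02 × 37000 + 0.4 × 80000 + 0.3 × 45000 = 30800 + 740 + 32000 + 13500 = 77040
EV(B) = 0.32 × 106000 + 0.14 × 88000 + 0.54 × 166000 = 33920 + 12320 + 89640 = 135880
Overall = 0.25 × 77040 + 0.75 × 135880 = 19260 + 101910 = 121170

$121,170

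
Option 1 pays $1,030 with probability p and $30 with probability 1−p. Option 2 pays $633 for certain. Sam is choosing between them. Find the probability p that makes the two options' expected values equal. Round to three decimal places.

p·1030 + (1−p)·30 = 633
1000p + 30 = 633
p = (633 − 30) / 1000

p = 0.603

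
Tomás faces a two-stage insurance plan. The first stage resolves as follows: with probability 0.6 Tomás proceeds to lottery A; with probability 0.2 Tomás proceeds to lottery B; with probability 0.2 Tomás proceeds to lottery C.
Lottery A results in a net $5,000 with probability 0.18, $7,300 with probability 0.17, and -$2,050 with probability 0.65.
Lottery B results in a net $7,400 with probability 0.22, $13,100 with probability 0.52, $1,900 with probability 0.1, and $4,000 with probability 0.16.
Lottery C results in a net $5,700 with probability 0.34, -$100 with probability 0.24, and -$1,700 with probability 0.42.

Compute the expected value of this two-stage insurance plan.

$2,579.10

EV(A) = 0.18 × 5000 + 0.17 × 7300 + 0.65 × (-2050) = 900 + 1241 − 1332.5 = 808.5
EV(B) = 0.22 × 7400 + 0.52 × 13100 + 0.1 × 1900 + 0.16 × 4000 = 1628 + 6812 + 190 + 640 = 9270
EV(C) = 0.34 × 5700 + 0.24 × (-100) + 0.42 × (-1700) = 1938 − 24 − 714 = 1200
Overall = 0.6 × 808.5 + 0.2 × 9270 + 0.2 × 1200 = 485.1 + 1854 + 240 = 2579.1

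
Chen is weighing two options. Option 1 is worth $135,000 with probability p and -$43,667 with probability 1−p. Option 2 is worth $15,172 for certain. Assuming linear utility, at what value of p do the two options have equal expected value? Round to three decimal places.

p = 0.329

p·135000 + (1−p)·(-43667) = 15172
178667p − 43667 = 15172
p = (15172 + 43667) / 178667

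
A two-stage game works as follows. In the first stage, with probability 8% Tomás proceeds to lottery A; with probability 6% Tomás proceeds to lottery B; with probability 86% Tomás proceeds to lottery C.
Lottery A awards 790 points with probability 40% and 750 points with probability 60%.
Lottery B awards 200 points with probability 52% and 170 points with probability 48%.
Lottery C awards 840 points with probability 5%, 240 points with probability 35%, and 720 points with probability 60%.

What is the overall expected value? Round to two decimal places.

EV(A) = 0.4 × 790 + 0.6 × 750 = 316 + 450 = 766
EV(B) = 0.52 × 200 + 0.48 × 170 = 104 + 81.6 = 185.6
EV(C) = 0.05 × 840 + 0.35 × 240 + 0.6 × 720 = 42 + 84 + 432 = 558
Overall = 0.08 × 766 + 0.06 × 185.6 + 0.86 × 558 = 61.28 + 11.136 + 479.88 = 552.296

552.30 points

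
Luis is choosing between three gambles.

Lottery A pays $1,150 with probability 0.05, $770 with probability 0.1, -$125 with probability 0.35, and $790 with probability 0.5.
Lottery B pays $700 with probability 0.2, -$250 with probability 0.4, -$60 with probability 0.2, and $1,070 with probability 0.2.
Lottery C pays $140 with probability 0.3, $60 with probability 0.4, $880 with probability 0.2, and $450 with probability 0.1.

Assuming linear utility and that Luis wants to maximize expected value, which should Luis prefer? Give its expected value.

Lottery A = 0.05 × 1150 + 0.1 × 770 + 0.35 × (-125) + 0.5 × 790 = 57.5 + 77 − 43.75 + 395 = 485.75
Lottery B = 0.2 × 700 + 0.4 × (-250) + 0.2 × (-60) + 0.2 × 1070 = 140 − 100 − 12 + 214 = 242
Lottery C = 0.3 × 140 + 0.4 × 60 + 0.2 × 880 + 0.1 × 450 = 42 + 24 + 176 + 45 = 287

Lottery A ($485.75)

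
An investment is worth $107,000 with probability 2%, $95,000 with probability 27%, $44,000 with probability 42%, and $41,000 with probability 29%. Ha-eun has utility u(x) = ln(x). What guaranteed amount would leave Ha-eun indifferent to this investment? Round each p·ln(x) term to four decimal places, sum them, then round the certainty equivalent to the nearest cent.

E[u] = 0.02·ln(107000) + 0.27·ln(95000) + 0.42·ln(44000) + 0.29·ln(41000) = 0.2316 + 3.0946 + 4.4906 + 3.0802 = 10.8970
CE = e^10.8970 ≈ 54014.08

$54,014.08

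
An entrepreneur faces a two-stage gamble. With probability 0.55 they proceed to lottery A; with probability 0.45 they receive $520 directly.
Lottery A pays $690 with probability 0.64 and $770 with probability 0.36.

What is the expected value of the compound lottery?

$629.34

EV(A) = 0.64 × 690 + 0.36 × 770 = 441.6 + 277.2 = 718.8
Branch B: 520 (certain)
Overall = 0.55 × 718.8 + 0.45 × 520 = 395.34 + 234 = 629.34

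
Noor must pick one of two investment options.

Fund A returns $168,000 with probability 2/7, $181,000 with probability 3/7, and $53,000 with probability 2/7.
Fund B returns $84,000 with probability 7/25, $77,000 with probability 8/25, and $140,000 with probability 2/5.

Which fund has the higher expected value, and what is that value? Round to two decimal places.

Fund A ($140,714.29)

Fund A = 2/7 × 168000 + 3/7 × 181000 + 2/7 × 53000 = 48000 + 77571.4286 + 15142.8571 = 140714.2857
Fund B = 7/25 × 84000 + 8/25 × 77000 + 2/5 × 140000 = 23520 + 24640 + 56000 = 104160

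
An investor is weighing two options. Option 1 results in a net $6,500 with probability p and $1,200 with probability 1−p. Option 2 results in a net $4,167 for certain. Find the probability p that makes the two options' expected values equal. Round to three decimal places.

p·6500 + (1−p)·1200 = 4167
5300p + 1200 = 4167
p = (4167 − 1200) / 5300

p = 0.560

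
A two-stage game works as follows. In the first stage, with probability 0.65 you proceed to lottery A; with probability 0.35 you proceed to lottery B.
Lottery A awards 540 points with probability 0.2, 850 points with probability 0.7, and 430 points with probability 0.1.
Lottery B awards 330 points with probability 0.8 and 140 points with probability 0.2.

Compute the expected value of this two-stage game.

EV(A) = 0.2 × 540 + 0.7 × 850 + 0.1 × 430 = 108 + 595 + 43 = 746
EV(B) = 0.8 × 330 + 0.2 × 140 = 264 + 28 = 292
Overall = 0.65 × 746 + 0.35 × 292 = 484.9 + 102.2 = 587.1

587.1 points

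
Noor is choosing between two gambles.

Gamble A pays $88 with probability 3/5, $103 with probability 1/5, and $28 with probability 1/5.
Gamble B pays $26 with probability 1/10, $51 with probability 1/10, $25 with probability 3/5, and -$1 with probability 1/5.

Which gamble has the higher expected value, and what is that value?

Gamble A = 3/5 × 88 + 1/5 × 103 + 1/5 × 28 = 52.8 + 20.6 + 5.6 = 79
Gamble B = 1/10 × 26 + 1/10 × 51 + 3/5 × 25 + 1/5 × (-1) = 2.6 + 5.1 + 15 − 0.2 = 22.5

Gamble A ($79)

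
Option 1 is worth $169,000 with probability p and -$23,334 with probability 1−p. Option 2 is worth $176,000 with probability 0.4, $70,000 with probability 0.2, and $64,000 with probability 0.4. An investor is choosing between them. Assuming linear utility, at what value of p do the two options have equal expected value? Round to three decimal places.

p = 0.693

EV(Option 2) = 0.4 × 176000 + 0.2 × 70000 + 0.4 × 64000 = 70400 + 14000 + 25600 = 110000
p·169000 + (1−p)·(-23334) = 110000
192334p − 23334 = 110000
p = (110000 + 23334) / 192334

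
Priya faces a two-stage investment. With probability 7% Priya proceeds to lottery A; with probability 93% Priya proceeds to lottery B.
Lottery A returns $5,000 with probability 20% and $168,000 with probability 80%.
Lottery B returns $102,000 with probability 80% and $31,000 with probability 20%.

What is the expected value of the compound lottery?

EV(A) = 0.2 × 5000 + 0.8 × 168000 = 1000 + 134400 = 135400
EV(B) = 0.8 × 102000 + 0.2 × 31000 = 81600 + 6200 = 87800
Overall = 0.07 × 135400 + 0.93 × 87800 = 9478 + 81654 = 91132

$91,132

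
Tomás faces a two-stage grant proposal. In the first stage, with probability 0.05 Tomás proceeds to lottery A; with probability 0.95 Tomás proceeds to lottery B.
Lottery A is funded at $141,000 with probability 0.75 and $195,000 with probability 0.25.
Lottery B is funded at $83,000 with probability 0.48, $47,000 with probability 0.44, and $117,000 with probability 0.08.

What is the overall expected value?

EV(A) = 0.75 × 141000 + 0.25 × 195000 = 105750 + 48750 = 154500
EV(B) = 0.48 × 83000 + 0.44 × 47000 + 0.08 × 117000 = 39840 + 20680 + 9360 = 69880
Overall = 0.05 × 154500 + 0.95 × 69880 = 7725 + 66386 = 74111

$74,111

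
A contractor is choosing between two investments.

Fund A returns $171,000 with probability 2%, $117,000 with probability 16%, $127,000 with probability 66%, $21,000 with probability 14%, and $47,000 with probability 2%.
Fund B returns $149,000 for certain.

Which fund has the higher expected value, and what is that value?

Fund B ($149,000)

Fund A = 0.02 × 171000 + 0.16 × 117000 + 0.66 × 127000 + 0.14 × 21000 + 0.02 × 47000 = 3420 + 18720 + 83820 + 2940 + 940 = 109840
Fund B: 149000 (certain)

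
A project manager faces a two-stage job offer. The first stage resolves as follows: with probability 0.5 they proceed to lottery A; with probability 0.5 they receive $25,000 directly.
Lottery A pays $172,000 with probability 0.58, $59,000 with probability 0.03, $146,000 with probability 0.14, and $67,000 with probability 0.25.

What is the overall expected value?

EV(A) = 0.58 × 172000 + 0.03 × 59000 + 0.14 × 146000 + 0.25 × 67000 = 99760 + 1770 + 20440 + 16750 = 138720
Branch B: 25000 (certain)
Overall = 0.5 × 138720 + 0.5 × 25000 = 69360 + 12500 = 81860

$81,860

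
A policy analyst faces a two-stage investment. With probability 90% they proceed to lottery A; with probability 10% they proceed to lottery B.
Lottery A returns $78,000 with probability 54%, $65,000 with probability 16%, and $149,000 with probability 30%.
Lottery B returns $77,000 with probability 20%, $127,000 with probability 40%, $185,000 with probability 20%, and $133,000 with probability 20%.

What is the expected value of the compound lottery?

$100,478

EV(A) = 0.54 × 78000 + 0.16 × 65000 + 0.3 × 149000 = 42120 + 10400 + 44700 = 97220
EV(B) = 0.2 × 77000 + 0.4 × 127000 + 0.2 × 185000 + 0.2 × 133000 = 15400 + 50800 + 37000 + 26600 = 129800
Overall = 0.9 × 97220 + 0.1 × 129800 = 87498 + 12980 = 100478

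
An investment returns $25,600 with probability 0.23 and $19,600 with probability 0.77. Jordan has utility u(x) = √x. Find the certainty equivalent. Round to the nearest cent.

E[u] = 0.23·√25600 + 0.77·√19600 = 0.23·160 + 0.77·140 = 144.6
CE = (144.6)² = 20909.16

$20,909.16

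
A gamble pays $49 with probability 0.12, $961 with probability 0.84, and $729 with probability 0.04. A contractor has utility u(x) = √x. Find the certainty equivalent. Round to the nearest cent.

$781.76

E[u] = 0.12·√49 + 0.84·√961 + 0.04·√729 = 0.12·7 + 0.84·31 + 0.04·27 = 27.96
CE = (27.96)² = 781.7616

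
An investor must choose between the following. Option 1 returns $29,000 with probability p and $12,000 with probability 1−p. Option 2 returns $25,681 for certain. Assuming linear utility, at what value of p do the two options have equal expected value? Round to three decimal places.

p = 0.805

p·29000 + (1−p)·12000 = 25681
17000p + 12000 = 25681
p = (25681 − 12000) / 17000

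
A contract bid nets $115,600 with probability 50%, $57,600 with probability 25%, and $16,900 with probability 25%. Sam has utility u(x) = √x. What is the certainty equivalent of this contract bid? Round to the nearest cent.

$68,906.25

E[u] = 0.5·√115600 + 0.25·√57600 + 0.25·√16900 = 0.5·340 + 0.25·240 + 0.25·130 = 262.5
CE = (262.5)² = 68906.25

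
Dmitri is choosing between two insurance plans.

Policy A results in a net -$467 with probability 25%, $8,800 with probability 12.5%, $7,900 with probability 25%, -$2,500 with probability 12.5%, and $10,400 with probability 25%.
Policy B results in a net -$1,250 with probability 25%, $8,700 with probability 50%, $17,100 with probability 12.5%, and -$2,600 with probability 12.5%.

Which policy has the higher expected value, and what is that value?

Policy B ($5,850)

Policy A = 0.25 × (-467) + 0.125 × 8800 + 0.25 × 7900 + 0.125 × (-2500) + 0.25 × 10400 = -116.75 + 1100 + 1975 − 312.5 + 2600 = 5245.75
Policy B = 0.25 × (-1250) + 0.5 × 8700 + 0.125 × 17100 + 0.125 × (-2600) = -312.5 + 4350 + 2137.5 − 325 = 5850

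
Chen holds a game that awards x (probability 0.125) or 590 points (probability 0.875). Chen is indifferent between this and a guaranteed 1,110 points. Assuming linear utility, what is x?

x = 4,750 points

0.125·x + 0.875·590 = 1110
0.125·x = 1110 − 516.25 = 593.75
x = 593.75 / 0.125 = 4750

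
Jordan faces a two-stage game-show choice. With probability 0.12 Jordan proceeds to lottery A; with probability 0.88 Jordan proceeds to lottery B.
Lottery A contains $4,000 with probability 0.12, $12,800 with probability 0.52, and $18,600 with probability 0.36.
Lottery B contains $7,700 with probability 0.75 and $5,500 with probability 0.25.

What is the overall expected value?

EV(A) = 0.12 × 4000 + 0.52 × 12800 + 0.36 × 18600 = 480 + 6656 + 6696 = 13832
EV(B) = 0.75 × 7700 + 0.25 × 5500 = 5775 + 1375 = 7150
Overall = 0.12 × 13832 + 0.88 × 7150 = 1659.84 + 6292 = 7951.84

$7,951.84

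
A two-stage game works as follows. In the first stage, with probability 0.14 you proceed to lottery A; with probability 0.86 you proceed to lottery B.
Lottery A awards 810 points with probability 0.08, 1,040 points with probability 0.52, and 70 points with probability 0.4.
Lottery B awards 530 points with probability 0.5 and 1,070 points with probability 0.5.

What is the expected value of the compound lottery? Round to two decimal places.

776.70 points

EV(A) = 0.08 × 810 + 0.52 × 1040 + 0.4 × 70 = 64.8 + 540.8 + 28 = 633.6
EV(B) = 0.5 × 530 + 0.5 × 1070 = 265 + 535 = 800
Overall = 0.14 × 633.6 + 0.86 × 800 = 88.704 + 688 = 776.704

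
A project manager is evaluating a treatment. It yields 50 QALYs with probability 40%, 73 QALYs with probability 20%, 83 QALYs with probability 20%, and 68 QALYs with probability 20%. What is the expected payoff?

64.8 QALYs

EV = 0.4 × 50 + 0.2 × 73 + 0.2 × 83 + 0.2 × 68 = 20 + 14.6 + 16.6 + 13.6 = 64.8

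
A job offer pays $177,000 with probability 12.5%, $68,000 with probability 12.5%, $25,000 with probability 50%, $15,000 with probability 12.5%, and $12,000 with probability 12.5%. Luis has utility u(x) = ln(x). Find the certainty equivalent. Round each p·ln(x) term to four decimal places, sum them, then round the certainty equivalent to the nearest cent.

E[u] = 0.125·ln(177000) + 0.125·ln(68000) + 0.5·ln(25000) + 0.125·ln(15000) + 0.125·ln(12000) = 1.5105 + 1.3909 + 5.0633 + 1.2020 + 1.1741 = 10.3408
CE = e^10.3408 ≈ 30970.80

$30,970.80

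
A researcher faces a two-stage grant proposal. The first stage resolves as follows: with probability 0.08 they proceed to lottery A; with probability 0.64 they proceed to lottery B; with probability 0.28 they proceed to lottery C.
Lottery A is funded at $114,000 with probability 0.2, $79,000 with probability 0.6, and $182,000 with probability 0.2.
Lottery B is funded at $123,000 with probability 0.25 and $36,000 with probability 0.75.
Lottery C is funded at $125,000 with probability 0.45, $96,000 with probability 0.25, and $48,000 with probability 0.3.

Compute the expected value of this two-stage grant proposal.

EV(A) = 0.2 × 114000 + 0.6 × 79000 + 0.2 × 182000 = 22800 + 47400 + 36400 = 106600
EV(B) = 0.25 × 123000 + 0.75 × 36000 = 30750 + 27000 = 57750
EV(C) = 0.45 × 125000 + 0.25 × 96000 + 0.3 × 48000 = 56250 + 24000 + 14400 = 94650
Overall = 0.08 × 106600 + 0.64 × 57750 + 0.28 × 94650 = 8528 + 36960 + 26502 = 71990

$71,990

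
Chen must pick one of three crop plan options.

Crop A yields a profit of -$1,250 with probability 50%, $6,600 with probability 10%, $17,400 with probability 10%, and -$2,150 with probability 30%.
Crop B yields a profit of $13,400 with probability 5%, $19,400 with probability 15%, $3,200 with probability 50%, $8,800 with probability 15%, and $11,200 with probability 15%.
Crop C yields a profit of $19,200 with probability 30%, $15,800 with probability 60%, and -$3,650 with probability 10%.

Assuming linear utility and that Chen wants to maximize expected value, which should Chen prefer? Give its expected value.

Crop C ($14,875)

Crop A = 0.5 × (-1250) + 0.1 × 6600 + 0.1 × 17400 + 0.3 × (-2150) = -625 + 660 + 1740 − 645 = 1130
Crop B = 0.05 × 13400 + 0.15 × 19400 + 0.5 × 3200 + 0.15 × 8800 + 0.15 × 11200 = 670 + 2910 + 1600 + 1320 + 1680 = 8180
Crop C = 0.3 × 19200 + 0.6 × 15800 + 0.1 × (-3650) = 5760 + 9480 − 365 = 14875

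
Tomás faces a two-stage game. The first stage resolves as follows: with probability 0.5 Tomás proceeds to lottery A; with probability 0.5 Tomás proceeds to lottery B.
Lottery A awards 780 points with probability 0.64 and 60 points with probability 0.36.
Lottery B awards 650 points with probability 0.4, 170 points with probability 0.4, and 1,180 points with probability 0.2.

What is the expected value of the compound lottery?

EV(A) = 0.64 × 780 + 0.36 × 60 = 499.2 + 21.6 = 520.8
EV(B) = 0.4 × 650 + 0.4 × 170 + 0.2 × 1180 = 260 + 68 + 236 = 564
Overall = 0.5 × 520.8 + 0.5 × 564 = 260.4 + 282 = 542.4

542.4 points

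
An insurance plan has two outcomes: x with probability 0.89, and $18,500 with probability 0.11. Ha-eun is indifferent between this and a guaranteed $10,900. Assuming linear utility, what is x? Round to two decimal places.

x = $9,960.67

0.89·x + 0.11·18500 = 10900
0.89·x = 10900 − 2035 = 8865
x = 8865 / 0.89 = 9960.6742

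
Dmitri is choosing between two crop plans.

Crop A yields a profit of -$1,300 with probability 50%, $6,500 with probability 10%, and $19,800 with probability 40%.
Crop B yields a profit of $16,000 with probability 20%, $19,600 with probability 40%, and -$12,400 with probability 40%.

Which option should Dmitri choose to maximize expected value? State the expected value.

Crop A = 0.5 × (-1300) + 0.1 × 6500 + 0.4 × 19800 = -650 + 650 + 7920 = 7920
Crop B = 0.2 × 16000 + 0.4 × 19600 + 0.4 × (-12400) = 3200 + 7840 − 4960 = 6080

Crop A ($7,920)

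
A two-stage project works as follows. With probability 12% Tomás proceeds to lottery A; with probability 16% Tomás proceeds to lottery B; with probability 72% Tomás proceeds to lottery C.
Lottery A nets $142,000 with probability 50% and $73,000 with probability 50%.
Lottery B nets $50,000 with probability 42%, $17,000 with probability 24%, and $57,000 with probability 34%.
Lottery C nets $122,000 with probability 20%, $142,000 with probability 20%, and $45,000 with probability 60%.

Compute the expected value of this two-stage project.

EV(A) = 0.5 × 142000 + 0.5 × 73000 = 71000 + 36500 = 107500
EV(B) = 0.42 × 50000 + 0.24 × 17000 + 0.34 × 57000 = 21000 + 4080 + 19380 = 44460
EV(C) = 0.2 × 122000 + 0.2 × 142000 + 0.6 × 45000 = 24400 + 28400 + 27000 = 79800
Overall = 0.12 × 107500 + 0.16 × 44460 + 0.72 × 79800 = 12900 + 7113.6 + 57456 = 77469.6

$77,469.60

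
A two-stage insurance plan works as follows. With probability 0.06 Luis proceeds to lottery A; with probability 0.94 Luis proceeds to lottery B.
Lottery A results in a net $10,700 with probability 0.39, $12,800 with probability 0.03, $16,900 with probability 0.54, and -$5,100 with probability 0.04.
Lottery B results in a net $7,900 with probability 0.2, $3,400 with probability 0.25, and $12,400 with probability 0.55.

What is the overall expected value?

EV(A) = 0.39 × 10700 + 0.03 × 12800 + 0.54 × 16900 + 0.04 × (-5100) = 4173 + 384 + 9126 − 204 = 13479
EV(B) = 0.2 × 7900 + 0.25 × 3400 + 0.55 × 12400 = 1580 + 850 + 6820 = 9250
Overall = 0.06 × 13479 + 0.94 × 9250 = 808.74 + 8695 = 9503.74

$9,503.74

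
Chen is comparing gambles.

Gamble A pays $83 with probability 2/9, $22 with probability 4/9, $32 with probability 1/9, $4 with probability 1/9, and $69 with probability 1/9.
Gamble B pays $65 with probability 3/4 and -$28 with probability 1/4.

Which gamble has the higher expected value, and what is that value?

Gamble B ($41.75)

Gamble A = 2/9 × 83 + 4/9 × 22 + 1/9 × 32 + 1/9 × 4 + 1/9 × 69 = 18.4444 + 9.7778 + 3.5556 + 0.4444 + 7.6667 = 39.8889
Gamble B = 3/4 × 65 + 1/4 × (-28) = 48.75 − 7 = 41.75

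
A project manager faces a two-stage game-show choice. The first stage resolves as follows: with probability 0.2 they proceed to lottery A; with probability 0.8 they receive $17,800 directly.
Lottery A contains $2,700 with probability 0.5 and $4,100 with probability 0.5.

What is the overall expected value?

$14,920

EV(A) = 0.5 × 2700 + 0.5 × 4100 = 1350 + 2050 = 3400
Branch B: 17800 (certain)
Overall = 0.2 × 3400 + 0.8 × 17800 = 680 + 14240 = 14920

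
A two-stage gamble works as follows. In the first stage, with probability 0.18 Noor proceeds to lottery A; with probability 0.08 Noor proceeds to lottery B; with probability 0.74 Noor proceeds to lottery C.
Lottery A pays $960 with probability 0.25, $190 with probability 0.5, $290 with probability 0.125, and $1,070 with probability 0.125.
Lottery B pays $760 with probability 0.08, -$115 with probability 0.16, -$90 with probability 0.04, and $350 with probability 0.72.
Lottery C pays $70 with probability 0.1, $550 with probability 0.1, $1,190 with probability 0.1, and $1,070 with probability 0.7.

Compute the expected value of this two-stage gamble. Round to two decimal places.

EV(A) = 0.25 × 960 + 0.5 × 190 + 0.125 × 290 + 0.125 × 1070 = 240 + 95 + 36.25 + 133.75 = 505
EV(B) = 0.08 × 760 + 0.16 × (-115) + 0.04 × (-90) + 0.72 × 350 = 60.8 − 18.4 − 3.6 + 252 = 290.8
EV(C) = 0.1 × 70 + 0.1 × 550 + 0.1 × 1190 + 0.7 × 1070 = 7 + 55 + 119 + 749 = 930
Overall = 0.18 × 505 + 0.08 × 290.8 + 0.74 × 930 = 90.9 + 23.264 + 688.2 = 802.364

$802.36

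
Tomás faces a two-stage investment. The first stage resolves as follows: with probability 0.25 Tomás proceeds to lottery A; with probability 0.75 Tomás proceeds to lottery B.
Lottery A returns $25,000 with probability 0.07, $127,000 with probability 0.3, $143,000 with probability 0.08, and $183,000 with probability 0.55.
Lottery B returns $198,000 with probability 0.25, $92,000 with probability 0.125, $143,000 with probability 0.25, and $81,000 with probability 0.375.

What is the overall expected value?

$133,328.75

EV(A) = 0.07 × 25000 + 0.3 × 127000 + 0.08 × 143000 + 0.55 × 183000 = 1750 + 38100 + 11440 + 100650 = 151940
EV(B) = 0.25 × 198000 + 0.125 × 92000 + 0.25 × 143000 + 0.375 × 81000 = 49500 + 11500 + 35750 + 30375 = 127125
Overall = 0.25 × 151940 + 0.75 × 127125 = 37985 + 95343.75 = 133328.75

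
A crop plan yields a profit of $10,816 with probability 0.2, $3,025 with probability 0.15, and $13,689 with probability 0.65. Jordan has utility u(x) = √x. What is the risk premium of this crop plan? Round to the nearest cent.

E[u] = 0.2·√10816 + 0.15·√3025 + 0.65·√13689 = 0.2·104 + 0.15·55 + 0.65·117 = 105.1
CE = (105.1)² = 11046.01
Risk premium = EV − CE = 11514.8 − 11046.01 = 468.79

$468.79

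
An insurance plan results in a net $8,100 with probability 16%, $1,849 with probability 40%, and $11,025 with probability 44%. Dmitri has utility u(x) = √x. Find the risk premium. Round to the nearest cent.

E[u] = 0.16·√8100 + 0.4·√1849 + 0.44·√11025 = 0.16·90 + 0.4·43 + 0.44·105 = 77.8
CE = (77.8)² = 6052.84
Risk premium = EV − CE = 6886.6 − 6052.84 = 833.76

$833.76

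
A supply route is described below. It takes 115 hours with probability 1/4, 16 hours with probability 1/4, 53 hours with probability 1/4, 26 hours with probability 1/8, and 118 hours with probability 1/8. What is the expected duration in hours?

EV = 1/4 × 115 + 1/4 × 16 + 1/4 × 53 + 1/8 × 26 + 1/8 × 118 = 28.75 + 4 + 13.25 + 3.25 + 14.75 = 64

64 hours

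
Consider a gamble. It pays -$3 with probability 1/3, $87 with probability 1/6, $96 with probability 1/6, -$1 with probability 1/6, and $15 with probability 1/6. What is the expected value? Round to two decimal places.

$31.83

EV = 1/3 × (-3) + 1/6 × 87 + 1/6 × 96 + 1/6 × (-1) + 1/6 × 15 = -1 + 14.5 + 16 − 0.1667 + 2.5 = 31.8333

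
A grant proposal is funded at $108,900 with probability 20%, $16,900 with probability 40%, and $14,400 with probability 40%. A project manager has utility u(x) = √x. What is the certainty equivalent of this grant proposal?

$27,556

E[u] = 0.2·√108900 + 0.4·√16900 + 0.4·√14400 = 0.2·330 + 0.4·130 + 0.4·120 = 166
CE = (166)² = 27556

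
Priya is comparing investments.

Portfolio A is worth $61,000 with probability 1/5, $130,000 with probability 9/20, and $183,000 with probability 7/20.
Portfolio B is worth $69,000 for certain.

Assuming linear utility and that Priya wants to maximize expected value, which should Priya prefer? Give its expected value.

Portfolio A = 1/5 × 61000 + 9/20 × 130000 + 7/20 × 183000 = 12200 + 58500 + 64050 = 134750
Portfolio B: 69000 (certain)

Portfolio A ($134,750)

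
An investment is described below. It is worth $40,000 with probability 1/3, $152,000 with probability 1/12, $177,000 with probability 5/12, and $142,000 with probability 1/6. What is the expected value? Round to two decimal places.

EV = 1/3 × 40000 + 1/12 × 152000 + 5/12 × 177000 + 1/6 × 142000 = 13333.3333 + 12666.6667 + 73750 + 23666.6667 = 123416.6667

$123,416.67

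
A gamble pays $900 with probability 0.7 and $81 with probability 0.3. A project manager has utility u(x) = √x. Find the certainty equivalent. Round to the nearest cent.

E[u] = 0.7·√900 + 0.3·√81 = 0.7·30 + 0.3·9 = 23.7
CE = (23.7)² = 561.69

$561.69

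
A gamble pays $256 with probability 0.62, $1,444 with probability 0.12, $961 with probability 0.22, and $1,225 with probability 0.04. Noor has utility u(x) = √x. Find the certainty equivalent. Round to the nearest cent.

E[u] = 0.62·√256 + 0.12·√1444 + 0.22·√961 + 0.04·√1225 = 0.62·16 + 0.12·38 + 0.22·31 + 0.04·35 = 22.7
CE = (22.7)² = 515.29

$515.29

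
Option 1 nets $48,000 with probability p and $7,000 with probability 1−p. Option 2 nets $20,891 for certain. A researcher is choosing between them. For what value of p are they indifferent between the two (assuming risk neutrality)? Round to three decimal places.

p·48000 + (1−p)·7000 = 20891
41000p + 7000 = 20891
p = (20891 − 7000) / 41000

p = 0.339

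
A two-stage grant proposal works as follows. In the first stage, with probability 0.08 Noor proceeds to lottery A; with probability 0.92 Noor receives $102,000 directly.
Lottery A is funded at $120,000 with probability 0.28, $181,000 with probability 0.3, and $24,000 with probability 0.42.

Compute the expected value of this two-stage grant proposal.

EV(A) = 0.28 × 120000 + 0.3 × 181000 + 0.42 × 24000 = 33600 + 54300 + 10080 = 97980
Branch B: 102000 (certain)
Overall = 0.08 × 97980 + 0.92 × 102000 = 7838.4 + 93840 = 101678.4

$101,678.40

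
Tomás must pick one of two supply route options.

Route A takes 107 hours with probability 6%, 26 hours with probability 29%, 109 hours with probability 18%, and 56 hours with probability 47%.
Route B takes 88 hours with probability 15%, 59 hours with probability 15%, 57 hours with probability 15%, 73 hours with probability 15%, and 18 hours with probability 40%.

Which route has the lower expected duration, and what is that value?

Route A = 0.06 × 107 + 0.29 × 26 + 0.18 × 109 + 0.47 × 56 = 6.42 + 7.54 + 19.62 + 26.32 = 59.9
Route B = 0.15 × 88 + 0.15 × 59 + 0.15 × 57 + 0.15 × 73 + 0.4 × 18 = 13.2 + 8.85 + 8.55 + 10.95 + 7.2 = 48.75

Route B (48.75 hours)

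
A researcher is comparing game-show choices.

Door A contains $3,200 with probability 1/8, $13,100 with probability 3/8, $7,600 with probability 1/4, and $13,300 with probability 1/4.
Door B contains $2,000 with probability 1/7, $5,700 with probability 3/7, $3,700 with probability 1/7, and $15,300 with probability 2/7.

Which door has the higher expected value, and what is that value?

Door A = 1/8 × 3200 + 3/8 × 13100 + 1/4 × 7600 + 1/4 × 13300 = 400 + 4912.5 + 1900 + 3325 = 10537.5
Door B = 1/7 × 2000 + 3/7 × 5700 + 1/7 × 3700 + 2/7 × 15300 = 285.7143 + 2442.8571 + 528.5714 + 4371.4286 = 7628.5714

Door A ($10,537.50)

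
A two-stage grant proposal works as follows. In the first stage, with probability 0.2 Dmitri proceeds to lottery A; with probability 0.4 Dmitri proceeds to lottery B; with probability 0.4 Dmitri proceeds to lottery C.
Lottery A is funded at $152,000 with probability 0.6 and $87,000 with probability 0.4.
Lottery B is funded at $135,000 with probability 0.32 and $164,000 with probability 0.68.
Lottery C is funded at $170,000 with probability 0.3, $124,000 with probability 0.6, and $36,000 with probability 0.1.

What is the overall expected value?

EV(A) = 0.6 × 152000 + 0.4 × 87000 = 91200 + 34800 = 126000
EV(B) = 0.32 × 135000 + 0.68 × 164000 = 43200 + 111520 = 154720
EV(C) = 0.3 × 170000 + 0.6 × 124000 + 0.1 × 36000 = 51000 + 74400 + 3600 = 129000
Overall = 0.2 × 126000 + 0.4 × 154720 + 0.4 × 129000 = 25200 + 61888 + 51600 = 138688

$138,688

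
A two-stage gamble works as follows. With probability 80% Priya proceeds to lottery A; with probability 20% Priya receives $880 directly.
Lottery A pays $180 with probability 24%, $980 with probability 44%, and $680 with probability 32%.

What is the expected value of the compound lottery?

$729.60

EV(A) = 0.24 × 180 + 0.44 × 980 + 0.32 × 680 = 43.2 + 431.2 + 217.6 = 692
Branch B: 880 (certain)
Overall = 0.8 × 692 + 0.2 × 880 = 553.6 + 176 = 729.6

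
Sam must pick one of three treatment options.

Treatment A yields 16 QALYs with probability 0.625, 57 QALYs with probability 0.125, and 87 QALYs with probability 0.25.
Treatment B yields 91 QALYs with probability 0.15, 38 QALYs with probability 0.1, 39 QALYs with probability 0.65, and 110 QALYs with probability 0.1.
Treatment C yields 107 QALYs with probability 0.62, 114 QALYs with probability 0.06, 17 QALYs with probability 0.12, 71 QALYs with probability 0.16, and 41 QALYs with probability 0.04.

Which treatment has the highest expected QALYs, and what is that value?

Treatment A = 0.625 × 16 + 0.125 × 57 + 0.25 × 87 = 10 + 7.125 + 21.75 = 38.875
Treatment B = 0.15 × 91 + 0.1 × 38 + 0.65 × 39 + 0.1 × 110 = 13.65 + 3.8 + 25.35 + 11 = 53.8
Treatment C = 0.62 × 107 + 0.06 × 114 + 0.12 × 17 + 0.16 × 71 + 0.04 × 41 = 66.34 + 6.84 + 2.04 + 11.36 + 1.64 = 88.22

Treatment C (88.22 QALYs)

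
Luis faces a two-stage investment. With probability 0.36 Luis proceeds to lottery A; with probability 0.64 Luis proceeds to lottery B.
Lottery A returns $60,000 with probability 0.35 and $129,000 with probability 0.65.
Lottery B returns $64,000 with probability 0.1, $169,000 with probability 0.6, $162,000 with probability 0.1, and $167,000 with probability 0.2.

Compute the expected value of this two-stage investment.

$138,482

EV(A) = 0.35 × 60000 + 0.65 × 129000 = 21000 + 83850 = 104850
EV(B) = 0.1 × 64000 + 0.6 × 169000 + 0.1 × 162000 + 0.2 × 167000 = 6400 + 101400 + 16200 + 33400 = 157400
Overall = 0.36 × 104850 + 0.64 × 157400 = 37746 + 100736 = 138482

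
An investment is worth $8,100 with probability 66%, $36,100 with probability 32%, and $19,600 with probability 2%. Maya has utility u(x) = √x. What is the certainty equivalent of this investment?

E[u] = 0.66·√8100 + 0.32·√36100 + 0.02·√19600 = 0.66·90 + 0.32·190 + 0.02·140 = 123
CE = (123)² = 15129

$15,129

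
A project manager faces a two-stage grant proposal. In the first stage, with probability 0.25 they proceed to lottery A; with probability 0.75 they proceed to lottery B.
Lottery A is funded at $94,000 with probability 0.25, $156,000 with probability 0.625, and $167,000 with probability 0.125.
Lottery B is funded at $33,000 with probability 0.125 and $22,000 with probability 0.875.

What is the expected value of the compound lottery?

EV(A) = 0.25 × 94000 + 0.625 × 156000 + 0.125 × 167000 = 23500 + 97500 + 20875 = 141875
EV(B) = 0.125 × 33000 + 0.875 × 22000 = 4125 + 19250 = 23375
Overall = 0.25 × 141875 + 0.75 × 23375 = 35468.75 + 17531.25 = 53000

$53,000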